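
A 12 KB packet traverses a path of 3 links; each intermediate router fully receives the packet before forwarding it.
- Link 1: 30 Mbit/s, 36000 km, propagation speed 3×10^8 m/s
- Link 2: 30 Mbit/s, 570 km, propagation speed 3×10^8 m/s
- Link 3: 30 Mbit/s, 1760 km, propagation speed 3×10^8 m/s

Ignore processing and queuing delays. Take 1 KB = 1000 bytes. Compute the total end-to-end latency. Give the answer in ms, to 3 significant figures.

137 ms

L = 96000 bits.
Transmission delay per hop = L/R = 96000/30000000 = 3.2 ms; 3 hops → 9.6 ms.
Propagation delays (d/s per hop): 120, 1.9, 5.86667 ms; sum = 127.767 ms.
End-to-end = 137 ms.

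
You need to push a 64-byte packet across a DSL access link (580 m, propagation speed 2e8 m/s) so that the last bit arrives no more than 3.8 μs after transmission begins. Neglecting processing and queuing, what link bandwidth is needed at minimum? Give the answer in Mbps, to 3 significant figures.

569 Mbps

L = 512 bits.
Propagation delay = 580 / 200000000 = 2.9 μs.
Transmission budget = 3.8 − 2.9 = 0.9 μs.
R ≥ L / t_tx = 512 bits / 9e-07 s = 569 Mbps.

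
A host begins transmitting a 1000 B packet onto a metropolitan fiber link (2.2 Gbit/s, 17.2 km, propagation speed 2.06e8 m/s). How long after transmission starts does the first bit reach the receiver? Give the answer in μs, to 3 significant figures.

83.5 μs

First bit experiences only propagation delay: d/s = 17200/206000000 = 83.5 μs.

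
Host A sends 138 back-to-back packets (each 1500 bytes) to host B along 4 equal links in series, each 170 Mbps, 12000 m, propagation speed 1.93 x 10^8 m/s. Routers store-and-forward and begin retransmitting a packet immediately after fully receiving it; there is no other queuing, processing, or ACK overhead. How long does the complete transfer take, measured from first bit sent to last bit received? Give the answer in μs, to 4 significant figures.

Per-hop transmission t_tx = L/R = 12000/170000000 = 70.5882 μs.
Per-hop propagation t_prop = 12000/193000000 = 62.1762 μs.
Pipeline fill: first packet needs 4·t_tx to clear all hops; remaining 137 packets each add one t_tx.
Total = (4+138-1)·t_tx + 4·t_prop = 141·70.5882 + 4·62.1762 = 10200 μs.

10200 μs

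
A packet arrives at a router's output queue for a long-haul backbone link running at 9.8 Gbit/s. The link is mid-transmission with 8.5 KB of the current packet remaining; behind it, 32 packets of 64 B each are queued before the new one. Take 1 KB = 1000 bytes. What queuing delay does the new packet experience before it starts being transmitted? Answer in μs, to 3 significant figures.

8.61 μs

Each queued packet: L/R = 512/9800000000 = 0.0522449 μs.
32 queued → 1.67184 μs.
Plus remaining 68000 bits of current packet: 6.93878 μs.
Queuing delay = 8.61 μs.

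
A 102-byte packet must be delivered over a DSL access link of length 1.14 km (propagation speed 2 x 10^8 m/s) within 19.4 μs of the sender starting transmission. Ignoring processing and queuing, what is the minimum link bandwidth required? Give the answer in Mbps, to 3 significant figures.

59.6 Mbps

L = 816 bits.
Propagation delay = 1140 / 200000000 = 5.7 μs.
Transmission budget = 19.4 − 5.7 = 13.7 μs.
R ≥ L / t_tx = 816 bits / 1.37e-05 s = 59.6 Mbps.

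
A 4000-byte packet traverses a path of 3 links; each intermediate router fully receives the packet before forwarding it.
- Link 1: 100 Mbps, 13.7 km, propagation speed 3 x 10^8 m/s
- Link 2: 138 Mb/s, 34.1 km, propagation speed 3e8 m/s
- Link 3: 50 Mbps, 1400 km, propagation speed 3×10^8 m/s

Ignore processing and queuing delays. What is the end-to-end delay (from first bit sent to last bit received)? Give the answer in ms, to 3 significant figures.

L = 4000 × 8 = 32000 bits.
Transmission delays (L/R per hop): 0.32, 0.231884, 0.64 ms; sum = 1.19188 ms.
Propagation delays (d/s per hop): 0.0456667, 0.113667, 4.66667 ms; sum = 4.826 ms.
End-to-end = 6.02 ms.

6.02 ms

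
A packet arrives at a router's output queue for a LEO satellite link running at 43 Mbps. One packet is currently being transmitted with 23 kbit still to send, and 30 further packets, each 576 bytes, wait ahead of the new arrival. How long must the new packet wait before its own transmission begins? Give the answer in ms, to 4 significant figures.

3.750 ms

Each queued packet: L/R = 4608/43000000 = 0.107163 ms.
30 queued → 3.21488 ms.
Plus remaining 23000 bits of current packet: 0.534884 ms.
Queuing delay = 3.750 ms.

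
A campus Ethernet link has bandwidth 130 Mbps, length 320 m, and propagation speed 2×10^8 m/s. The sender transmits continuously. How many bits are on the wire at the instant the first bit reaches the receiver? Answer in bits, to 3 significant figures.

208 bits

Propagation delay = 320 / 200000000 = 1.6e-06 s.
BDP = R × t_prop = 130000000 × 1.6e-06 = 208 bits.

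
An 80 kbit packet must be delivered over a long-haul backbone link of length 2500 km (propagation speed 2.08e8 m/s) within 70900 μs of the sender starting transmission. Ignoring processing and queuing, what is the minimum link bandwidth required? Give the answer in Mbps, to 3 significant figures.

1.36 Mbps

Propagation delay = 2500000 / 208000000 = 12019.2 μs.
Transmission budget = 70900 − 12019.2 = 58880.8 μs.
R ≥ L / t_tx = 80000 bits / 0.0588808 s = 1.36 Mbps.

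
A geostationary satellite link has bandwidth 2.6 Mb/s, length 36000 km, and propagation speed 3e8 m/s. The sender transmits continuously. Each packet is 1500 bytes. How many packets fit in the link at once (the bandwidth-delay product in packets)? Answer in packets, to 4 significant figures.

Propagation delay = 36000000 / 300000000 = 0.12 s.
BDP = R × t_prop = 2600000 × 0.12 = 312000 bits.
In packets of 12000 bits: 26.00 packets.

26.00 packets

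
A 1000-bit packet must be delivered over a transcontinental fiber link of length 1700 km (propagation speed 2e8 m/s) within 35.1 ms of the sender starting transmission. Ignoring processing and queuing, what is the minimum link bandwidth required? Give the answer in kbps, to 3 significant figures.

37.6 kbps

Propagation delay = 1700000 / 200000000 = 8.5 ms.
Transmission budget = 35.1 − 8.5 = 26.6 ms.
R ≥ L / t_tx = 1000 bits / 0.0266 s = 37.6 kbps.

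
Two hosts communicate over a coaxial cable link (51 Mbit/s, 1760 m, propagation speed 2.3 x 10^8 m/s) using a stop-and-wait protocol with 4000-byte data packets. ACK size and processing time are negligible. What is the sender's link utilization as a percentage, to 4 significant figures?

97.62 %

t_tx = L/R = 32000/51000000 = 0.000627451 s.
t_prop = 1760/2.3e+08 = 7.65217e-06 s; RTT = 1.53043e-05 s.
Cycle = t_tx + RTT = 0.000642755 s.
Utilization = t_tx / cycle = 0.000627451/0.000642755 = 97.62 %.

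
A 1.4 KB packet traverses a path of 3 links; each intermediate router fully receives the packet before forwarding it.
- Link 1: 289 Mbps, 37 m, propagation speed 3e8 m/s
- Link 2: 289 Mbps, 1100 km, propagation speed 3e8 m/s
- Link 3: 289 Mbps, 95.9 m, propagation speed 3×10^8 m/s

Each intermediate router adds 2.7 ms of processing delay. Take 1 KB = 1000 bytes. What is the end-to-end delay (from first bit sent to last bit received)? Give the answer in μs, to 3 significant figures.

9180 μs

L = 11200 bits.
Transmission delay per hop = L/R = 11200/289000000 = 38.7543 μs; 3 hops → 116.263 μs.
Propagation delays (d/s per hop): 0.123333, 3666.67, 0.319667 μs; sum = 3667.11 μs.
Processing at 2 router(s): 2 × 2.7 ms = 5400 μs.
End-to-end = 9180 μs.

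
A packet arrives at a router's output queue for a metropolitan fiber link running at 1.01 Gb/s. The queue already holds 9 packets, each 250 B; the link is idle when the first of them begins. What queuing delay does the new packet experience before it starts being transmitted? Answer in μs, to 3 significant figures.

17.8 μs

Each queued packet: L/R = 2000/1010000000 = 1.9802 μs.
9 queued → 17.8218 μs.
Queuing delay = 17.8 μs.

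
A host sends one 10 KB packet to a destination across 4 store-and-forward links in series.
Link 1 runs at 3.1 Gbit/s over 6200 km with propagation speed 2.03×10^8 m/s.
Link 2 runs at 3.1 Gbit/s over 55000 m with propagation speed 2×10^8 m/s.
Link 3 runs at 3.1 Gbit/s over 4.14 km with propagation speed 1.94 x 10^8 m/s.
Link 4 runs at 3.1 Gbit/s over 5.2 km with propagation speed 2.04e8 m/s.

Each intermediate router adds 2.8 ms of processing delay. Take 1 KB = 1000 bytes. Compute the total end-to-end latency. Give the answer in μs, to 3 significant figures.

39400 μs

L = 80000 bits.
Transmission delay per hop = L/R = 80000/3100000000 = 25.8065 μs; 4 hops → 103.226 μs.
Propagation delays (d/s per hop): 30541.9, 275, 21.3402, 25.4902 μs; sum = 30863.7 μs.
Processing at 3 router(s): 3 × 2.8 ms = 8400 μs.
End-to-end = 39400 μs.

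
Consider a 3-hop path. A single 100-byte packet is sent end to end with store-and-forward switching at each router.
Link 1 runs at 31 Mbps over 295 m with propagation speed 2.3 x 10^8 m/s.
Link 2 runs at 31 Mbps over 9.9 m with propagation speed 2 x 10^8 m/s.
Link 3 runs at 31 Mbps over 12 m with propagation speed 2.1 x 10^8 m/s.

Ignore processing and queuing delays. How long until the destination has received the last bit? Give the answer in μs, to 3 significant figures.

L = 100 × 8 = 800 bits.
Transmission delay per hop = L/R = 800/31000000 = 25.8065 μs; 3 hops → 77.4194 μs.
Propagation delays (d/s per hop): 1.28261, 0.0495, 0.0571429 μs; sum = 1.38925 μs.
End-to-end = 78.8 μs.

78.8 μs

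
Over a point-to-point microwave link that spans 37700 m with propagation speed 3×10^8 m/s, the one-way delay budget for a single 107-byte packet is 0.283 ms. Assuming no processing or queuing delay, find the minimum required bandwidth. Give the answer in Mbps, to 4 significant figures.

5.441 Mbps

L = 856 bits.
Propagation delay = 37700 / 300000000 = 0.125667 ms.
Transmission budget = 0.283 − 0.125667 = 0.157333 ms.
R ≥ L / t_tx = 856 bits / 0.000157333 s = 5.441 Mbps.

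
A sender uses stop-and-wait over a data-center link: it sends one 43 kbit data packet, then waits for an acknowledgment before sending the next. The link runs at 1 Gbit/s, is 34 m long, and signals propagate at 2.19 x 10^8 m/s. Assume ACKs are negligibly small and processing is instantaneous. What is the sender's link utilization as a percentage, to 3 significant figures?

99.3 %

t_tx = L/R = 43000/1000000000 = 4.3e-05 s.
t_prop = 34/219000000 = 1.55251e-07 s; RTT = 3.10502e-07 s.
Cycle = t_tx + RTT = 4.33105e-05 s.
Utilization = t_tx / cycle = 4.3e-05/4.33105e-05 = 99.3 %.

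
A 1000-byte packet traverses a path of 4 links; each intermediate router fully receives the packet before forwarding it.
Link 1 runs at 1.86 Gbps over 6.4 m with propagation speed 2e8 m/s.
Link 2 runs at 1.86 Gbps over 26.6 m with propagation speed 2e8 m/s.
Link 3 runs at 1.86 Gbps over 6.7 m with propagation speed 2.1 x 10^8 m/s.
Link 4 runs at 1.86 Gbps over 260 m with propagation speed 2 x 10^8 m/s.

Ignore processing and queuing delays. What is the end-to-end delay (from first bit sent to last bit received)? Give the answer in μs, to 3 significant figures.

18.7 μs

L = 1000 × 8 = 8000 bits.
Transmission delay per hop = L/R = 8000/1860000000 = 4.30108 μs; 4 hops → 17.2043 μs.
Propagation delays (d/s per hop): 0.032, 0.133, 0.0319048, 1.3 μs; sum = 1.4969 μs.
End-to-end = 18.7 μs.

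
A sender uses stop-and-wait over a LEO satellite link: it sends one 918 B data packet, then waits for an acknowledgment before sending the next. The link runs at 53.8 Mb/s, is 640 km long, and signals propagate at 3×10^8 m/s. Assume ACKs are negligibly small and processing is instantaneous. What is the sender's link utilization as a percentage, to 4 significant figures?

3.100 %

t_tx = L/R = 7344/53800000 = 0.000136506 s.
t_prop = 640000/300000000 = 0.00213333 s; RTT = 0.00426667 s.
Cycle = t_tx + RTT = 0.00440317 s.
Utilization = t_tx / cycle = 0.000136506/0.00440317 = 3.100 %.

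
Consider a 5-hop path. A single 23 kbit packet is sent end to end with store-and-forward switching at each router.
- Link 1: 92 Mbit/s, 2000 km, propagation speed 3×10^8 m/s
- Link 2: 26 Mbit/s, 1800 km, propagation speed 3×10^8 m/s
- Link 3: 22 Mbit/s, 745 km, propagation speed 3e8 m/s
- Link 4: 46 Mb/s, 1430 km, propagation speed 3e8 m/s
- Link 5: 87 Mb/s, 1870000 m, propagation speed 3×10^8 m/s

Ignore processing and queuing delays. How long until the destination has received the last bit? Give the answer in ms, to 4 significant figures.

L = 23000 bits.
Transmission delays (L/R per hop): 0.25, 0.884615, 1.04545, 0.5, 0.264368 ms; sum = 2.94444 ms.
Propagation delays (d/s per hop): 6.66667, 6, 2.48333, 4.76667, 6.23333 ms; sum = 26.15 ms.
End-to-end = 29.09 ms.

29.09 ms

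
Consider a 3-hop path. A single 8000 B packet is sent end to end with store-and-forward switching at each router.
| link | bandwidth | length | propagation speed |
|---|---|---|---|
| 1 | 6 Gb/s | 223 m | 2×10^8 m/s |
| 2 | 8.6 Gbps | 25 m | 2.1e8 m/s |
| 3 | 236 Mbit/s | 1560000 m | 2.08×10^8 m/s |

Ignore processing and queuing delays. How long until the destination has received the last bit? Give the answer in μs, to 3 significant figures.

7790 μs

L = 8000 × 8 = 64000 bits.
Transmission delays (L/R per hop): 10.6667, 7.44186, 271.186 μs; sum = 289.295 μs.
Propagation delays (d/s per hop): 1.115, 0.119048, 7500 μs; sum = 7501.23 μs.
End-to-end = 7790 μs.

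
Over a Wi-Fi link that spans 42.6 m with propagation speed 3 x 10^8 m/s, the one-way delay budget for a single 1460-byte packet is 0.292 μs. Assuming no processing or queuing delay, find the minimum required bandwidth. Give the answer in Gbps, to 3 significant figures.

77.9 Gbps

L = 11680 bits.
Propagation delay = 42.6 / 300000000 = 0.142 μs.
Transmission budget = 0.292 − 0.142 = 0.15 μs.
R ≥ L / t_tx = 11680 bits / 1.5e-07 s = 77.9 Gbps.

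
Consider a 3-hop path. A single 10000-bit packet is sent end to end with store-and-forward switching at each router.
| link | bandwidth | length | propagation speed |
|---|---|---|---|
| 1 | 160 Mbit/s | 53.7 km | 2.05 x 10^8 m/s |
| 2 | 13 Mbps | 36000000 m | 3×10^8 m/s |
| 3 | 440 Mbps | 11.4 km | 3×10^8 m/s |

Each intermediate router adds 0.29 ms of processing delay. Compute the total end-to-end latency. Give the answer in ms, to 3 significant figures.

Transmission delays (L/R per hop): 0.0625, 0.769231, 0.0227273 ms; sum = 0.854458 ms.
Propagation delays (d/s per hop): 0.261951, 120, 0.038 ms; sum = 120.3 ms.
Processing at 2 router(s): 2 × 0.29 ms = 0.58 ms.
End-to-end = 122 ms.

122 ms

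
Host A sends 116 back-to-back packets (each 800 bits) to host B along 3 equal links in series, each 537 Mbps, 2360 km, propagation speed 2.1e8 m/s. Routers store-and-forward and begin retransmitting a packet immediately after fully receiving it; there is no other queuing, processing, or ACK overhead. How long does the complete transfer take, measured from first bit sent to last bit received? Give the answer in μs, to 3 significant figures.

33900 μs

Per-hop transmission t_tx = L/R = 800/537000000 = 1.48976 μs.
Per-hop propagation t_prop = 2360000/210000000 = 11238.1 μs.
Pipeline fill: first packet needs 3·t_tx to clear all hops; remaining 115 packets each add one t_tx.
Total = (3+116-1)·t_tx + 3·t_prop = 118·1.48976 + 3·11238.1 = 33900 μs.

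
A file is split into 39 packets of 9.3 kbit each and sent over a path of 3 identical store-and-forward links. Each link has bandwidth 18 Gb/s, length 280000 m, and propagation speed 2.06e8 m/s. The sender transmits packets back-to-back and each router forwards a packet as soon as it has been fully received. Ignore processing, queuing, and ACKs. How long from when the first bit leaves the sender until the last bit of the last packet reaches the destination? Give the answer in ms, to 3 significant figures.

Per-hop transmission t_tx = L/R = 9300/18000000000 = 0.000516667 ms.
Per-hop propagation t_prop = 280000/206000000 = 1.35922 ms.
Pipeline fill: first packet needs 3·t_tx to clear all hops; remaining 38 packets each add one t_tx.
Total = (3+39-1)·t_tx + 3·t_prop = 41·0.000516667 + 3·1.35922 = 4.10 ms.

4.10 ms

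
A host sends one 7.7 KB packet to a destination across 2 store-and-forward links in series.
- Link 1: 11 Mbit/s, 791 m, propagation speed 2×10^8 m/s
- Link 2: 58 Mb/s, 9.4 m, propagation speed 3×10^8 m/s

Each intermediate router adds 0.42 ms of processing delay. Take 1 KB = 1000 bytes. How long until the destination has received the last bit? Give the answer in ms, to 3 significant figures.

L = 61600 bits.
Transmission delays (L/R per hop): 5.6, 1.06207 ms; sum = 6.66207 ms.
Propagation delays (d/s per hop): 0.003955, 3.13333e-05 ms; sum = 0.00398633 ms.
Processing at 1 router(s): 1 × 0.42 ms = 0.42 ms.
End-to-end = 7.09 ms.

7.09 ms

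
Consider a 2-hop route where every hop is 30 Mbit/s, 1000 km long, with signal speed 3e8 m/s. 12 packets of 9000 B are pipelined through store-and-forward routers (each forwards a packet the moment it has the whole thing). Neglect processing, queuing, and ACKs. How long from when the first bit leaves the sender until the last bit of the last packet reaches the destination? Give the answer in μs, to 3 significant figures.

37900 μs

Per-hop transmission t_tx = L/R = 72000/30000000 = 2400 μs.
Per-hop propagation t_prop = 1000000/300000000 = 3333.33 μs.
Pipeline fill: first packet needs 2·t_tx to clear all hops; remaining 11 packets each add one t_tx.
Total = (2+12-1)·t_tx + 2·t_prop = 13·2400 + 2·3333.33 = 37900 μs.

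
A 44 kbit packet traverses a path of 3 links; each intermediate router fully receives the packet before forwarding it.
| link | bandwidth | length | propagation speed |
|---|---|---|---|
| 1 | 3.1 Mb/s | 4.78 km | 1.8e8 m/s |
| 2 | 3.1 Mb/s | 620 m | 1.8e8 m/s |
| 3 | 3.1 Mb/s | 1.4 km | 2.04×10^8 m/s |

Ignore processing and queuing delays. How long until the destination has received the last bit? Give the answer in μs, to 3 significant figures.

42600 μs

L = 44000 bits.
Transmission delay per hop = L/R = 44000/3100000 = 14193.5 μs; 3 hops → 42580.6 μs.
Propagation delays (d/s per hop): 26.5556, 3.44444, 6.86275 μs; sum = 36.8627 μs.
End-to-end = 42600 μs.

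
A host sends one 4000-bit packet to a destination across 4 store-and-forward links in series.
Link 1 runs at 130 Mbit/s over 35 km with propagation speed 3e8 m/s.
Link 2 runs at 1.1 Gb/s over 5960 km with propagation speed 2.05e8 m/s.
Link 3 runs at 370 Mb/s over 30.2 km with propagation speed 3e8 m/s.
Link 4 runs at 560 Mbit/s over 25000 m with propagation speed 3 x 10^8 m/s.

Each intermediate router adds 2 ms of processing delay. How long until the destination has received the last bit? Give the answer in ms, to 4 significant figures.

35.43 ms

Transmission delays (L/R per hop): 0.0307692, 0.00363636, 0.0108108, 0.00714286 ms; sum = 0.0523593 ms.
Propagation delays (d/s per hop): 0.116667, 29.0732, 0.100667, 0.0833333 ms; sum = 29.3738 ms.
Processing at 3 router(s): 3 × 2 ms = 6 ms.
End-to-end = 35.43 ms.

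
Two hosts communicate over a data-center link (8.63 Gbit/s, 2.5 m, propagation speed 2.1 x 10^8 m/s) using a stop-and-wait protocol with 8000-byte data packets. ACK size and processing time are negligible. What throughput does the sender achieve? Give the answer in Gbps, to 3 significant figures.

8.60 Gbps

t_tx = L/R = 64000/8630000000 = 7.41599e-06 s.
t_prop = 2.5/210000000 = 1.19048e-08 s; RTT = 2.38095e-08 s.
Cycle = t_tx + RTT = 7.4398e-06 s.
Throughput = L / cycle = 64000 / 7.4398e-06 = 8.60 Gbps.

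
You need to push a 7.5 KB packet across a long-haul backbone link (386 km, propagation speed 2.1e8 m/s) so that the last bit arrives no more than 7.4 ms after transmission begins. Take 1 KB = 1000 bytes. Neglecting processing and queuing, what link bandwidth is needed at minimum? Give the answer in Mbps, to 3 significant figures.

10.8 Mbps

L = 60000 bits.
Propagation delay = 386000 / 210000000 = 1.8381 ms.
Transmission budget = 7.4 − 1.8381 = 5.5619 ms.
R ≥ L / t_tx = 60000 bits / 0.0055619 s = 10.8 Mbps.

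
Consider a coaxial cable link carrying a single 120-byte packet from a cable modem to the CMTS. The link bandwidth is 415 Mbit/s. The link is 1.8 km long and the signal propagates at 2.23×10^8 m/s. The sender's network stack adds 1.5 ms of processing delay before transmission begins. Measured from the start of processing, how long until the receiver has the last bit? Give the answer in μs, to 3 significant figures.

L = 120 × 8 = 960 bits.
Transmission delay = L/R = 960 / 415000000 = 2.31325 μs.
Propagation delay = d/s = 1800 m / 223000000 m/s = 8.07175 μs.
Plus processing delay 1.5 ms = 1500 μs.
Total = 1510 μs.

1510 μs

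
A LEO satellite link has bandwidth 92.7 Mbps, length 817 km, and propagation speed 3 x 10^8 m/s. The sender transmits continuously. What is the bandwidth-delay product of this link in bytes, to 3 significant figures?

Propagation delay = 817000 / 300000000 = 0.00272333 s.
BDP = R × t_prop = 92700000 × 0.00272333 = 252453 bits.
In bytes: 252453/8 = 31600 bytes.

31600 bytes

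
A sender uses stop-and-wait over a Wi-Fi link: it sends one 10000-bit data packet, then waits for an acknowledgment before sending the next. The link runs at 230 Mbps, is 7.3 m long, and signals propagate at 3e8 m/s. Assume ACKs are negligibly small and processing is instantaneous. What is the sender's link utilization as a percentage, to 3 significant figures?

t_tx = L/R = 10000/230000000 = 4.34783e-05 s.
t_prop = 7.3/300000000 = 2.43333e-08 s; RTT = 4.86667e-08 s.
Cycle = t_tx + RTT = 4.35269e-05 s.
Utilization = t_tx / cycle = 4.34783e-05/4.35269e-05 = 99.9 %.

99.9 %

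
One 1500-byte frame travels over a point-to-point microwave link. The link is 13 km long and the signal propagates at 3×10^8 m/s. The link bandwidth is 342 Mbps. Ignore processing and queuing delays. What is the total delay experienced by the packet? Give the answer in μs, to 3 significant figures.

78.4 μs

L = 1500 × 8 = 12000 bits.
Transmission delay = L/R = 12000 / 342000000 = 35.0877 μs.
Propagation delay = d/s = 13000 m / 300000000 m/s = 43.3333 μs.
Total = 78.4 μs.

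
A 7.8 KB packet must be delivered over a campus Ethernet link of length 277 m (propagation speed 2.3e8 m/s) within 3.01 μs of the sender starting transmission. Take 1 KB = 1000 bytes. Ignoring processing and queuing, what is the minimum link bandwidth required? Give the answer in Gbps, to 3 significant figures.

L = 62400 bits.
Propagation delay = 277 / 2.3e+08 = 1.20435 μs.
Transmission budget = 3.01 − 1.20435 = 1.80565 μs.
R ≥ L / t_tx = 62400 bits / 1.80565e-06 s = 34.6 Gbps.

34.6 Gbps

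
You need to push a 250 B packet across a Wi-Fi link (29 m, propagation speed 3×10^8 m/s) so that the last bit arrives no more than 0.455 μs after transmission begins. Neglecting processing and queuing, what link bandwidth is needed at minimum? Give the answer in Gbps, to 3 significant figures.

5.58 Gbps

L = 2000 bits.
Propagation delay = 29 / 300000000 = 0.0966667 μs.
Transmission budget = 0.455 − 0.0966667 = 0.358333 μs.
R ≥ L / t_tx = 2000 bits / 3.58333e-07 s = 5.58 Gbps.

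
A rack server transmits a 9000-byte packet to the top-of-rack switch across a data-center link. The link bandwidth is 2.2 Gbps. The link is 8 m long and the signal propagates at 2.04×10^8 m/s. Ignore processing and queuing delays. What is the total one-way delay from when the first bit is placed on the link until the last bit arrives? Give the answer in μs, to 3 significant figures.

32.8 μs

L = 9000 × 8 = 72000 bits.
Transmission delay = L/R = 72000 / 2200000000 = 32.7273 μs.
Propagation delay = d/s = 8 m / 204000000 m/s = 0.0392157 μs.
Total = 32.8 μs.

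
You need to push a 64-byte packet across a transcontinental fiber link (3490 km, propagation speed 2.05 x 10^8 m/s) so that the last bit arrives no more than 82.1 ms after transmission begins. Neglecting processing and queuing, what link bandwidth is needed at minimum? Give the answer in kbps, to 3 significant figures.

L = 512 bits.
Propagation delay = 3490000 / 2.05e+08 = 17.0244 ms.
Transmission budget = 82.1 − 17.0244 = 65.0756 ms.
R ≥ L / t_tx = 512 bits / 0.0650756 s = 7.87 kbps.

7.87 kbps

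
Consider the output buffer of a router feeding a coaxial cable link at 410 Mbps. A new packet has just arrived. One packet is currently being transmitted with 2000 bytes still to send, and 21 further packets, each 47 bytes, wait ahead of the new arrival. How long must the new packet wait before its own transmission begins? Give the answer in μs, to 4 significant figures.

58.28 μs

Each queued packet: L/R = 376/410000000 = 0.917073 μs.
21 queued → 19.2585 μs.
Plus remaining 16000 bits of current packet: 39.0244 μs.
Queuing delay = 58.28 μs.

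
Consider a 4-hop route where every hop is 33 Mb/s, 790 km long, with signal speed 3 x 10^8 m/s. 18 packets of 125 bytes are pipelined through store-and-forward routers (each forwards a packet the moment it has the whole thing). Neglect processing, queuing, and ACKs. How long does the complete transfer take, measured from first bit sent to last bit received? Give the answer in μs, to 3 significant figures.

11200 μs

Per-hop transmission t_tx = L/R = 1000/33000000 = 30.303 μs.
Per-hop propagation t_prop = 790000/300000000 = 2633.33 μs.
Pipeline fill: first packet needs 4·t_tx to clear all hops; remaining 17 packets each add one t_tx.
Total = (4+18-1)·t_tx + 4·t_prop = 21·30.303 + 4·2633.33 = 11200 μs.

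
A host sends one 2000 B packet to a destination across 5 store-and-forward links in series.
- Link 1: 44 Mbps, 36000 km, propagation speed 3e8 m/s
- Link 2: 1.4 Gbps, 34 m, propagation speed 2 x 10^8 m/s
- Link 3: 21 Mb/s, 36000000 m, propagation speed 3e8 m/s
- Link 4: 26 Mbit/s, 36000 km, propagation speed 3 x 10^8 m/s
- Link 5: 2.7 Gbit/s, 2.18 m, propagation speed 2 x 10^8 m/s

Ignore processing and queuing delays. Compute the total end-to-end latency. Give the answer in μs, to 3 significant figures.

L = 2000 × 8 = 16000 bits.
Transmission delays (L/R per hop): 363.636, 11.4286, 761.905, 615.385, 5.92593 μs; sum = 1758.28 μs.
Propagation delays (d/s per hop): 120000, 0.17, 120000, 120000, 0.0109 μs; sum = 360000 μs.
End-to-end = 362000 μs.

362000 μs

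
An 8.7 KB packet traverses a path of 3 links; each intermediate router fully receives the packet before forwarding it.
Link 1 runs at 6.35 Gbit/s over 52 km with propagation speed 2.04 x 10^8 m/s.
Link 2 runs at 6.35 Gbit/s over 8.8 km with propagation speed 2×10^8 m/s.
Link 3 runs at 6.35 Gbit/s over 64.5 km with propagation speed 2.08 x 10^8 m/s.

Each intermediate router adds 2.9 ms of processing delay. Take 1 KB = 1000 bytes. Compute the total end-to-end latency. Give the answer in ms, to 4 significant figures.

6.442 ms

L = 69600 bits.
Transmission delay per hop = L/R = 69600/6350000000 = 0.0109606 ms; 3 hops → 0.0328819 ms.
Propagation delays (d/s per hop): 0.254902, 0.044, 0.310096 ms; sum = 0.608998 ms.
Processing at 2 router(s): 2 × 2.9 ms = 5.8 ms.
End-to-end = 6.442 ms.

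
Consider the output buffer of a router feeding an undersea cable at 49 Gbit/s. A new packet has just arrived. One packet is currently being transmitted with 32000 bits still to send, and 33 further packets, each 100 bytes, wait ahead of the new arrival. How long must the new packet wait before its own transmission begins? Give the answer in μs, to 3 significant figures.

1.19 μs

Each queued packet: L/R = 800/49000000000 = 0.0163265 μs.
33 queued → 0.538776 μs.
Plus remaining 32000 bits of current packet: 0.653061 μs.
Queuing delay = 1.19 μs.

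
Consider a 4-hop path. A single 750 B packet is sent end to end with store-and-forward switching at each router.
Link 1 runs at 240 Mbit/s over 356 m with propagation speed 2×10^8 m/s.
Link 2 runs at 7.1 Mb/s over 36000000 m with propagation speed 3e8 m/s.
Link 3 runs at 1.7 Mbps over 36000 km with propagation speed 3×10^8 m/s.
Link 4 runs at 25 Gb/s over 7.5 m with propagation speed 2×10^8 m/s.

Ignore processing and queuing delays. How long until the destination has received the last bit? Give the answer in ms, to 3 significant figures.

244 ms

L = 750 × 8 = 6000 bits.
Transmission delays (L/R per hop): 0.025, 0.84507, 3.52941, 0.00024 ms; sum = 4.39972 ms.
Propagation delays (d/s per hop): 0.00178, 120, 120, 3.75e-05 ms; sum = 240.002 ms.
End-to-end = 244 ms.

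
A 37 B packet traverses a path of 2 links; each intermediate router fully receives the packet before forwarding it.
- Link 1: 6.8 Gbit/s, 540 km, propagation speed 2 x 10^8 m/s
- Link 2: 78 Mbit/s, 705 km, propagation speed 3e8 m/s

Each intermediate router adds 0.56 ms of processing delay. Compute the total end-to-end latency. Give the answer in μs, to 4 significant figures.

5614 μs

L = 37 × 8 = 296 bits.
Transmission delays (L/R per hop): 0.0435294, 3.79487 μs; sum = 3.8384 μs.
Propagation delays (d/s per hop): 2700, 2350 μs; sum = 5050 μs.
Processing at 1 router(s): 1 × 0.56 ms = 560 μs.
End-to-end = 5614 μs.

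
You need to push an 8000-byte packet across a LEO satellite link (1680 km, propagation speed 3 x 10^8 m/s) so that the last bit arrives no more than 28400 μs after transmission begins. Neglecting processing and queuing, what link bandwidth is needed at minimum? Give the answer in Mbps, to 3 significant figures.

L = 64000 bits.
Propagation delay = 1680000 / 300000000 = 5600 μs.
Transmission budget = 28400 − 5600 = 22800 μs.
R ≥ L / t_tx = 64000 bits / 0.0228 s = 2.81 Mbps.

2.81 Mbps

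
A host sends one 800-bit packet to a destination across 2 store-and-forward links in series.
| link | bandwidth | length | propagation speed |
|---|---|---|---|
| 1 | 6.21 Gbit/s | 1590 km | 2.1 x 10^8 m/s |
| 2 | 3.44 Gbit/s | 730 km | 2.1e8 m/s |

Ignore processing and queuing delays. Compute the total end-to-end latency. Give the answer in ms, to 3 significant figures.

Transmission delays (L/R per hop): 0.000128824, 0.000232558 ms; sum = 0.000361383 ms.
Propagation delays (d/s per hop): 7.57143, 3.47619 ms; sum = 11.0476 ms.
End-to-end = 11.0 ms.

11.0 ms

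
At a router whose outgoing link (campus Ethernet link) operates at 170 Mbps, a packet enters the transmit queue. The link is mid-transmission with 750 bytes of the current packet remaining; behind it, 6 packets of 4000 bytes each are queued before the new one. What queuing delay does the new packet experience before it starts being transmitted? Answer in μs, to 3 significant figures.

1160 μs

Each queued packet: L/R = 32000/170000000 = 188.235 μs.
6 queued → 1129.41 μs.
Plus remaining 6000 bits of current packet: 35.2941 μs.
Queuing delay = 1160 μs.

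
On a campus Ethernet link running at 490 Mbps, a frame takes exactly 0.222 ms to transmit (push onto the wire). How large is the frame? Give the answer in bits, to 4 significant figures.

108800 bits

L = R × t_tx = 490000000 b/s × 0.000222 s = 108780 bits.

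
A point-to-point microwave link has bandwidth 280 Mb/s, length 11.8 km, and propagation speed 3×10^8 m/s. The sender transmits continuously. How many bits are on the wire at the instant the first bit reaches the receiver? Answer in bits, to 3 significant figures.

Propagation delay = 11800 / 300000000 = 3.93333e-05 s.
BDP = R × t_prop = 280000000 × 3.93333e-05 = 11013.3 bits.

11000 bits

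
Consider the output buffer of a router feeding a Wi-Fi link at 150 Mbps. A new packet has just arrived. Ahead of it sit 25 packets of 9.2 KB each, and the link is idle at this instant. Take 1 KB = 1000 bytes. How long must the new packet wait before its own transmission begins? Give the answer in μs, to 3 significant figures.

Each queued packet: L/R = 73600/150000000 = 490.667 μs.
25 queued → 12266.7 μs.
Queuing delay = 12300 μs.

12300 μs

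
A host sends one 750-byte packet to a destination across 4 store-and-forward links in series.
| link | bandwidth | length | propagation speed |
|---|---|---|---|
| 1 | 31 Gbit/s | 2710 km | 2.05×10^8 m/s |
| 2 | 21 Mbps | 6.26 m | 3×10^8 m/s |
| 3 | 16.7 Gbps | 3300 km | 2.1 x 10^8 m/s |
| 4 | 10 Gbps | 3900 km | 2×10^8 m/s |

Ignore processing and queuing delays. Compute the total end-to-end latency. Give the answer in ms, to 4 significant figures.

L = 750 × 8 = 6000 bits.
Transmission delays (L/R per hop): 0.000193548, 0.285714, 0.000359281, 0.0006 ms; sum = 0.286867 ms.
Propagation delays (d/s per hop): 13.2195, 2.08667e-05, 15.7143, 19.5 ms; sum = 48.4338 ms.
End-to-end = 48.72 ms.

48.72 ms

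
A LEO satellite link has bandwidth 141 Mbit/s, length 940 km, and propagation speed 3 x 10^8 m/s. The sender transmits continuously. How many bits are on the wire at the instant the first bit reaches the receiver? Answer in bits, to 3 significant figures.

442000 bits

Propagation delay = 940000 / 300000000 = 0.00313333 s.
BDP = R × t_prop = 141000000 × 0.00313333 = 441800 bits.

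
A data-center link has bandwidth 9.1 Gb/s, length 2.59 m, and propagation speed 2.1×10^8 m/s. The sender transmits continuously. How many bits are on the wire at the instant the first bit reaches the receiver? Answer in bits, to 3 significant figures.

112 bits

Propagation delay = 2.59 / 210000000 = 1.23333e-08 s.
BDP = R × t_prop = 9100000000 × 1.23333e-08 = 112.233 bits.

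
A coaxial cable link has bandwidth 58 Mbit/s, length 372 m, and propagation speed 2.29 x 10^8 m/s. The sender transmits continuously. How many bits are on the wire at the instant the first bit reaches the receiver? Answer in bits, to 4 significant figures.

94.22 bits

Propagation delay = 372 / 229000000 = 1.62445e-06 s.
BDP = R × t_prop = 58000000 × 1.62445e-06 = 94.2183 bits.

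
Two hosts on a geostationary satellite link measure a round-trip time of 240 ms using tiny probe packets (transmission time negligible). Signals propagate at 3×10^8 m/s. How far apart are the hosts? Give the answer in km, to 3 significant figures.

One-way propagation = RTT/2 = 120 ms.
d = s × t = 300000000 × 0.12 = 36000 km.

36000 km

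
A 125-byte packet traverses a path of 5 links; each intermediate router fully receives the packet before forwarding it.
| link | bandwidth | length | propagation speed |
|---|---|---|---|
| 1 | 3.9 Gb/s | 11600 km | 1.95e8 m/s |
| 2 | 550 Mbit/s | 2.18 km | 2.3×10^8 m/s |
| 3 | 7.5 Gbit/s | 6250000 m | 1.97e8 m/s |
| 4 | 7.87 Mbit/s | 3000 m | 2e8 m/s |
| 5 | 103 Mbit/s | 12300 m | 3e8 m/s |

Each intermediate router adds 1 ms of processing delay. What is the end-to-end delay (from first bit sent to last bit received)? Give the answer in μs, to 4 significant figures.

95420 μs

L = 125 × 8 = 1000 bits.
Transmission delays (L/R per hop): 0.25641, 1.81818, 0.133333, 127.065, 9.70874 μs; sum = 138.981 μs.
Propagation delays (d/s per hop): 59487.2, 9.47826, 31725.9, 15, 41 μs; sum = 91278.5 μs.
Processing at 4 router(s): 4 × 1 ms = 4000 μs.
End-to-end = 95420 μs.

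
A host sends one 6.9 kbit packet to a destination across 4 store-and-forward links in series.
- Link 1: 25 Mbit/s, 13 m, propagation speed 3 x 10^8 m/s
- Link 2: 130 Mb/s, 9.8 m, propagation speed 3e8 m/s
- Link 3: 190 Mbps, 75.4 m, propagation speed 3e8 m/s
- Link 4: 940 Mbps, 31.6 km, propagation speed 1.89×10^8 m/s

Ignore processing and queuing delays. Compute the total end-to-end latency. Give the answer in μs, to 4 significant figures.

L = 6900 bits.
Transmission delays (L/R per hop): 276, 53.0769, 36.3158, 7.34043 μs; sum = 372.733 μs.
Propagation delays (d/s per hop): 0.0433333, 0.0326667, 0.251333, 167.196 μs; sum = 167.523 μs.
End-to-end = 540.3 μs.

540.3 μs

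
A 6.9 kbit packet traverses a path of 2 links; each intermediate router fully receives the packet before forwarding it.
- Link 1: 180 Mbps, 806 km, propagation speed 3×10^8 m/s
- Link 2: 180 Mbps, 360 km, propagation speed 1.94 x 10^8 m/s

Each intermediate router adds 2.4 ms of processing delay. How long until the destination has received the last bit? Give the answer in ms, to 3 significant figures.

7.02 ms

L = 6900 bits.
Transmission delay per hop = L/R = 6900/180000000 = 0.0383333 ms; 2 hops → 0.0766667 ms.
Propagation delays (d/s per hop): 2.68667, 1.85567 ms; sum = 4.54234 ms.
Processing at 1 router(s): 1 × 2.4 ms = 2.4 ms.
End-to-end = 7.02 ms.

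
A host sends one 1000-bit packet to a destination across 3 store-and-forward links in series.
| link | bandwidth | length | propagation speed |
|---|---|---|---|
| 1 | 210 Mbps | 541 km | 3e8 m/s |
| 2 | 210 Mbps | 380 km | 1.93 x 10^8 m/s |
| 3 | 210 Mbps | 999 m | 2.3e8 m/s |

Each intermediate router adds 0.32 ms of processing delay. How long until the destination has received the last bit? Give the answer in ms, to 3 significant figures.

Transmission delay per hop = L/R = 1000/210000000 = 0.0047619 ms; 3 hops → 0.0142857 ms.
Propagation delays (d/s per hop): 1.80333, 1.96891, 0.00434348 ms; sum = 3.77659 ms.
Processing at 2 router(s): 2 × 0.32 ms = 0.64 ms.
End-to-end = 4.43 ms.

4.43 ms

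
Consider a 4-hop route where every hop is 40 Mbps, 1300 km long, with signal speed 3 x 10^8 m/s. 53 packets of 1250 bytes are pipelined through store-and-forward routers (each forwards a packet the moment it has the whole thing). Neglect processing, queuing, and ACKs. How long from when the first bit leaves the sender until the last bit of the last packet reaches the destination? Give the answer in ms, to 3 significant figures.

31.3 ms

Per-hop transmission t_tx = L/R = 10000/40000000 = 0.25 ms.
Per-hop propagation t_prop = 1300000/300000000 = 4.33333 ms.
Pipeline fill: first packet needs 4·t_tx to clear all hops; remaining 52 packets each add one t_tx.
Total = (4+53-1)·t_tx + 4·t_prop = 56·0.25 + 4·4.33333 = 31.3 ms.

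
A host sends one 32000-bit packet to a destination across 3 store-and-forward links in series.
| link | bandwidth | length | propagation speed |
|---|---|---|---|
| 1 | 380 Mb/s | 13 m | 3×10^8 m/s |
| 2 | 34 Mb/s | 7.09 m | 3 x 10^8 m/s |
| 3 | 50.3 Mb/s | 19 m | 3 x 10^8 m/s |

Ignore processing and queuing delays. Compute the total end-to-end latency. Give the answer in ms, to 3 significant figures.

Transmission delays (L/R per hop): 0.0842105, 0.941176, 0.636183 ms; sum = 1.66157 ms.
Propagation delays (d/s per hop): 4.33333e-05, 2.36333e-05, 6.33333e-05 ms; sum = 0.0001303 ms.
End-to-end = 1.66 ms.

1.66 ms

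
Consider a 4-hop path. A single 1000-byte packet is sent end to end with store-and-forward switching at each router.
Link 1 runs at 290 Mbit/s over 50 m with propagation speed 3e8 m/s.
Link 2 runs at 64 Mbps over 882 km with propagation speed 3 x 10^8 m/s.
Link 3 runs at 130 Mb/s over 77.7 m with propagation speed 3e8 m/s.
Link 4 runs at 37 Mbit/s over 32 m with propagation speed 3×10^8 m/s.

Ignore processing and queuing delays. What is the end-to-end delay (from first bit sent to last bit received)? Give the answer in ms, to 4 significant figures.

3.371 ms

L = 1000 × 8 = 8000 bits.
Transmission delays (L/R per hop): 0.0275862, 0.125, 0.0615385, 0.216216 ms; sum = 0.430341 ms.
Propagation delays (d/s per hop): 0.000166667, 2.94, 0.000259, 0.000106667 ms; sum = 2.94053 ms.
End-to-end = 3.371 ms.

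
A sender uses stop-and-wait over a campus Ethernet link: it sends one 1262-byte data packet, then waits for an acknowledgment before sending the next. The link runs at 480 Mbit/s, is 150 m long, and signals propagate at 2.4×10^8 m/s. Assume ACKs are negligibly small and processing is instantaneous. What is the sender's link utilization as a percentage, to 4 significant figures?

94.39 %

t_tx = L/R = 10096/480000000 = 2.10333e-05 s.
t_prop = 150/240000000 = 6.25e-07 s; RTT = 1.25e-06 s.
Cycle = t_tx + RTT = 2.22833e-05 s.
Utilization = t_tx / cycle = 2.10333e-05/2.22833e-05 = 94.39 %.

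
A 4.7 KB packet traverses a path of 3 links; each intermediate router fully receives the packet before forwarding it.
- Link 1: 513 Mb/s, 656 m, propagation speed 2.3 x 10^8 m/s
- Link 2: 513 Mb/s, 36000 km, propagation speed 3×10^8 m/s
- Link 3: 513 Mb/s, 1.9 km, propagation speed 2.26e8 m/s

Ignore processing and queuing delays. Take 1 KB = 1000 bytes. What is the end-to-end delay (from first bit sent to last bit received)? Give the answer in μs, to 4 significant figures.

120200 μs

L = 37600 bits.
Transmission delay per hop = L/R = 37600/513000000 = 73.2943 μs; 3 hops → 219.883 μs.
Propagation delays (d/s per hop): 2.85217, 120000, 8.40708 μs; sum = 120011 μs.
End-to-end = 120200 μs.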